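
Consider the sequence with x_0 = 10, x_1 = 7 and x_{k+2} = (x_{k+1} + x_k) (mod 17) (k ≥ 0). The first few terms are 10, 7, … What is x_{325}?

Listing terms: x_0 = 10; x_1 = 7; x_2 = 0; x_3 = 7; x_4 = 7; x_5 = 14; x_6 = 4; x_7 = 1; x_8 = 5; x_9 = 6; x_{10} = 11; x_{11} = 0; x_{12} = 11; x_{13} = 11; x_{14} = 5; x_{15} = 16; x_{16} = 4; x_{17} = 3; x_{18} = 7; x_{19} = 10; x_{20} = 0; x_{21} = 10; x_{22} = 10; x_{23} = 3; x_{24} = 13; x_{25} = 16; x_{26} = 12; x_{27} = 11; x_{28} = 6; x_{29} = 0; x_{30} = 6; x_{31} = 6; x_{32} = 12; x_{33} = 1; x_{34} = 13; x_{35} = 14; x_{36} = 10; x_{37} = 7.
Since (x_{36}, x_{37}) = (x_0, x_1) = (10, 7) (two consecutive terms determine the rest), the sequence is periodic with period 36.
(325 - 0) mod 36 = 1, so x_{325} = x_1 = 7.

7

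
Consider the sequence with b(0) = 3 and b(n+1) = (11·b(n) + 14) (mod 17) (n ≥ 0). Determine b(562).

b(0) = 3,  b(1) = 13,  b(2) = 4,  b(3) = 7,  b(4) = 6,  b(5) = 12,  b(6) = 10,  b(7) = 5,  b(8) = 1,  b(9) = 8,  b(10) = 0,  b(11) = 14,  b(12) = 15,  b(13) = 9,  b(14) = 11,  b(15) = 16,  b(16) = 3.
The sequence repeats with period 16.
So b(562) = b(0 + ((562-0) mod 16)) = b(2) = 4.

4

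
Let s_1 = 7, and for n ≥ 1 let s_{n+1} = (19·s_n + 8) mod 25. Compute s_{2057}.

Listing terms: s_1 = 7, s_2 = 16, s_3 = 12, s_4 = 11, s_5 = 17, s_6 = 6, s_7 = 22, s_8 = 1, s_9 = 2, s_{10} = 21, s_{11} = 7.
Since s_{11} = s_1 = 7, the sequence is periodic with period 10.
So s_{2057} = s_{1 + ((2057-1) mod 10)} = s_7 = 22.

22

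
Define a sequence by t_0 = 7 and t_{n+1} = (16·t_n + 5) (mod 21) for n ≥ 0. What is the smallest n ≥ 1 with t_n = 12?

Listing terms: t_0 = 7,  t_1 = 12,  t_2 = 8,  t_3 = 7.
The sequence repeats with period 3.
The value 12 first appears (with n ≥ 1) at t_1.

1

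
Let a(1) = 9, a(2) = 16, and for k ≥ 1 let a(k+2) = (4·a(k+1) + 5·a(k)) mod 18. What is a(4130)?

Listing terms: a(1) = 9; a(2) = 16; a(3) = 1; a(4) = 12; a(5) = 17; a(6) = 2; a(7) = 3; a(8) = 4; a(9) = 13; a(10) = 0; a(11) = 11; a(12) = 8; a(13) = 15; a(14) = 10; a(15) = 7; a(16) = 6; a(17) = 5; a(18) = 14; a(19) = 9; a(20) = 16.
The sequence repeats with period 18.
(4130 - 1) mod 18 = 7, so a(4130) = a(8) = 4.

4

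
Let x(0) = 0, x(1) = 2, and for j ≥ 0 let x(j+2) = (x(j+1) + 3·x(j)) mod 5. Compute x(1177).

x(0) = 0, x(1) = 2, x(2) = 2, x(3) = 3, x(4) = 4, x(5) = 3, x(6) = 0, x(7) = 4, x(8) = 4, x(9) = 1, x(10) = 3, x(11) = 1, x(12) = 0, x(13) = 3, x(14) = 3, x(15) = 2, x(16) = 1, x(17) = 2, x(18) = 0, x(19) = 1, x(20) = 1, x(21) = 4, x(22) = 2, x(23) = 4, x(24) = 0, x(25) = 2.
Since (x(24), x(25)) = (x(0), x(1)) = (0, 2) (two consecutive terms determine the rest), the sequence is periodic with period 24.
(1177 - 0) mod 24 = 1, so x(1177) = x(1) = 2.

2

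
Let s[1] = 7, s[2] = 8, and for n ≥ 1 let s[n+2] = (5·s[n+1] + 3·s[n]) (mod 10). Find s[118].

Computing terms: s[1] = 7, s[2] = 8, s[3] = 1, s[4] = 9, s[5] = 8, s[6] = 7, s[7] = 9, s[8] = 6, s[9] = 7, s[10] = 3, s[11] = 6, s[12] = 9, s[13] = 3, s[14] = 2, s[15] = 9, s[16] = 1, s[17] = 2, s[18] = 3, s[19] = 1, s[20] = 4, s[21] = 3, s[22] = 7, s[23] = 4, s[24] = 1, s[25] = 7, s[26] = 8.
The sequence repeats with period 24.
So s[118] = s[1 + ((118-1) mod 24)] = s[22] = 7.

7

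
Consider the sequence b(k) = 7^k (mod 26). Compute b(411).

5

We have b(1) = 7,  b(2) = 23,  b(3) = 5,  b(4) = 9,  b(5) = 11,  b(6) = 25,  b(7) = 19,  b(8) = 3,  b(9) = 21,  b(10) = 17,  b(11) = 15,  b(12) = 1,  b(13) = 7.
The sequence repeats with period 12.
So b(411) = b(1 + ((411-1) mod 12)) = b(3) = 5.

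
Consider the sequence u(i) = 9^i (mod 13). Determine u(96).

1

Listing terms: u(1) = 9; u(2) = 3; u(3) = 1; u(4) = 9.
The sequence repeats with period 3.
So u(96) = u(1 + ((96-1) mod 3)) = u(3) = 1.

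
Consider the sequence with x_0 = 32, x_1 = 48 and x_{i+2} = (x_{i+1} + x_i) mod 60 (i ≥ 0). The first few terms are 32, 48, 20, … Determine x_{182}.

40

Listing terms: x_0 = 32; x_1 = 48; x_2 = 20; x_3 = 8; x_4 = 28; x_5 = 36; x_6 = 4; x_7 = 40; x_8 = 44; x_9 = 24; x_{10} = 8; x_{11} = 32; x_{12} = 40; x_{13} = 12; x_{14} = 52; x_{15} = 4; x_{16} = 56; x_{17} = 0; x_{18} = 56; x_{19} = 56; x_{20} = 52; x_{21} = 48; x_{22} = 40; x_{23} = 28; x_{24} = 8; x_{25} = 36; x_{26} = 44; x_{27} = 20; x_{28} = 4; x_{29} = 24; x_{30} = 28; x_{31} = 52; x_{32} = 20; x_{33} = 12; x_{34} = 32; x_{35} = 44; x_{36} = 16; x_{37} = 0; x_{38} = 16; x_{39} = 16; x_{40} = 32; x_{41} = 48.
The sequence repeats with period 40.
So x_{182} = x_{0 + ((182-0) mod 40)} = x_{22} = 40.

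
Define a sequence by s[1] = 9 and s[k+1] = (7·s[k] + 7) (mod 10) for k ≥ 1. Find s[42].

Computing terms: s[1] = 9, s[2] = 0, s[3] = 7, s[4] = 6, s[5] = 9.
Since s[5] = s[1] = 9, the sequence is periodic with period 4.
So s[42] = s[1 + ((42-1) mod 4)] = s[2] = 0.

0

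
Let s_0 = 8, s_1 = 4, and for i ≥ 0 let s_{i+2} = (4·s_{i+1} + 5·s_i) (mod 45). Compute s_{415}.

4

We have s_0 = 8,  s_1 = 4,  s_2 = 11,  s_3 = 19,  s_4 = 41,  s_5 = 34,  s_6 = 26,  s_7 = 4,  s_8 = 11.
Since (s_7, s_8) = (s_1, s_2) = (4, 11) (two consecutive terms determine the rest), the sequence is eventually periodic: after a pre-period of length 1 it cycles with period 6.
For i ≥ 1, s_i depends only on (i - 1) mod 6. (415 - 1) mod 6 = 0, so s_{415} = s_1 = 4.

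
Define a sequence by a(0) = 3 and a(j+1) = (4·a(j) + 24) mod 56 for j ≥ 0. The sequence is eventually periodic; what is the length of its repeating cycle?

3

Computing terms: a(0) = 3; a(1) = 36; a(2) = 0; a(3) = 24; a(4) = 8; a(5) = 0.
Since a(5) = a(2) = 0, the sequence is eventually periodic: after a pre-period of length 2 it cycles with period 3.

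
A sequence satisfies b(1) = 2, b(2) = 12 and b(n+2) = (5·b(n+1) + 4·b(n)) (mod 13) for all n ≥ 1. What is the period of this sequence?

We have b(1) = 2; b(2) = 12; b(3) = 3; b(4) = 11; b(5) = 2; b(6) = 2; b(7) = 5; b(8) = 7; b(9) = 3; b(10) = 4; b(11) = 6; b(12) = 7; b(13) = 7; b(14) = 11; b(15) = 5; b(16) = 4; b(17) = 1; b(18) = 8; b(19) = 5; b(20) = 5; b(21) = 6; b(22) = 11; b(23) = 1; b(24) = 10; b(25) = 2; b(26) = 11; b(27) = 11; b(28) = 8; b(29) = 6; b(30) = 10; b(31) = 9; b(32) = 7; b(33) = 6; b(34) = 6; b(35) = 2; b(36) = 8; b(37) = 9; b(38) = 12; b(39) = 5; b(40) = 8; b(41) = 8; b(42) = 7; b(43) = 2; b(44) = 12.
Since (b(43), b(44)) = (b(1), b(2)) = (2, 12) (two consecutive terms determine the rest), the sequence is periodic with period 42.

42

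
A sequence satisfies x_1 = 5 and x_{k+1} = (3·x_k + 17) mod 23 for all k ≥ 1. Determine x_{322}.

x_1 = 5, x_2 = 9, x_3 = 21, x_4 = 11, x_5 = 4, x_6 = 6, x_7 = 12, x_8 = 7, x_9 = 15, x_{10} = 16, x_{11} = 19, x_{12} = 5.
The sequence repeats with period 11.
So x_{322} = x_{1 + ((322-1) mod 11)} = x_3 = 21.

21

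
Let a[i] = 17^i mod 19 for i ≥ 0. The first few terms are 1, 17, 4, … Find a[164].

Listing terms: a[0] = 1, a[1] = 17, a[2] = 4, a[3] = 11, a[4] = 16, a[5] = 6, a[6] = 7, a[7] = 5, a[8] = 9, a[9] = 1.
The sequence repeats with period 9.
(164 - 0) mod 9 = 2, so a[164] = a[2] = 4.

4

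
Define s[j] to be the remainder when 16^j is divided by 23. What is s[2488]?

s[1] = 16, s[2] = 3, s[3] = 2, s[4] = 9, s[5] = 6, s[6] = 4, s[7] = 18, s[8] = 12, s[9] = 8, s[10] = 13, s[11] = 1, s[12] = 16.
Since s[12] = s[1] = 16, the sequence is periodic with period 11.
(2488 - 1) mod 11 = 1, so s[2488] = s[2] = 3.

3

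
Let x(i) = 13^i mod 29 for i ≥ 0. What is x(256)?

25

Listing terms: x(0) = 1; x(1) = 13; x(2) = 24; x(3) = 22; x(4) = 25; x(5) = 6; x(6) = 20; x(7) = 28; x(8) = 16; x(9) = 5; x(10) = 7; x(11) = 4; x(12) = 23; x(13) = 9; x(14) = 1.
Since x(14) = x(0) = 1, the sequence is periodic with period 14.
So x(256) = x(0 + ((256-0) mod 14)) = x(4) = 25.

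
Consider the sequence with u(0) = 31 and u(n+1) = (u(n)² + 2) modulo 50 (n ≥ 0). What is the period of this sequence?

Listing terms: u(0) = 31,  u(1) = 13,  u(2) = 21,  u(3) = 43,  u(4) = 1,  u(5) = 3,  u(6) = 11,  u(7) = 23,  u(8) = 31.
Since u(8) = u(0) = 31, the sequence is periodic with period 8.

8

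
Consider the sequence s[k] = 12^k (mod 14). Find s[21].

We have s[0] = 1,  s[1] = 12,  s[2] = 4,  s[3] = 6,  s[4] = 2,  s[5] = 10,  s[6] = 8,  s[7] = 12.
Since s[7] = s[1] = 12, the sequence is eventually periodic: after a pre-period of length 1 it cycles with period 6.
For k ≥ 1, s[k] depends only on (k - 1) mod 6. (21 - 1) mod 6 = 2, so s[21] = s[3] = 6.

6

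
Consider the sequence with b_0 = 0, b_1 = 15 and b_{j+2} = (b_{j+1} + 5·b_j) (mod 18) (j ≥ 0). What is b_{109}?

15

b_0 = 0; b_1 = 15; b_2 = 15; b_3 = 0; b_4 = 3; b_5 = 3; b_6 = 0; b_7 = 15.
The sequence repeats with period 6.
So b_{109} = b_{0 + ((109-0) mod 6)} = b_1 = 15.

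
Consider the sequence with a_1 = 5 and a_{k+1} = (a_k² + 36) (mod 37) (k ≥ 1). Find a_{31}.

Listing terms: a_1 = 5,  a_2 = 24,  a_3 = 20,  a_4 = 29,  a_5 = 26,  a_6 = 9,  a_7 = 6,  a_8 = 35,  a_9 = 3,  a_{10} = 8,  a_{11} = 26.
Since a_{11} = a_5 = 26, the sequence is eventually periodic: after a pre-period of length 4 it cycles with period 6.
For k ≥ 5, a_k depends only on (k - 5) mod 6. (31 - 5) mod 6 = 2, so a_{31} = a_7 = 6.

6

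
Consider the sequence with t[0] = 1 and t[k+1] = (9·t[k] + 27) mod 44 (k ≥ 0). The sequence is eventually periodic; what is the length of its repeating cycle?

Listing terms: t[0] = 1,  t[1] = 36,  t[2] = 43,  t[3] = 18,  t[4] = 13,  t[5] = 12,  t[6] = 3,  t[7] = 10,  t[8] = 29,  t[9] = 24,  t[10] = 23,  t[11] = 14,  t[12] = 21,  t[13] = 40,  t[14] = 35,  t[15] = 34,  t[16] = 25,  t[17] = 32,  t[18] = 7,  t[19] = 2,  t[20] = 1.
The sequence repeats with period 20.

20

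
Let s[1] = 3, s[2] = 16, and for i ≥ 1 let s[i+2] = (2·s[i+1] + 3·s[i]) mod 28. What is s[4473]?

s[1] = 3; s[2] = 16; s[3] = 13; s[4] = 18; s[5] = 19; s[6] = 8; s[7] = 17; s[8] = 2; s[9] = 27; s[10] = 4; s[11] = 5; s[12] = 22; s[13] = 3; s[14] = 16.
The sequence repeats with period 12.
So s[4473] = s[1 + ((4473-1) mod 12)] = s[9] = 27.

27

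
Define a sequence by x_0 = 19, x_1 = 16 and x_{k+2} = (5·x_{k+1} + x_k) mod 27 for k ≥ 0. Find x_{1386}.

x_0 = 19,  x_1 = 16,  x_2 = 18,  x_3 = 25,  x_4 = 8,  x_5 = 11,  x_6 = 9,  x_7 = 2,  x_8 = 19,  x_9 = 16.
Since (x_8, x_9) = (x_0, x_1) = (19, 16) (two consecutive terms determine the rest), the sequence is periodic with period 8.
(1386 - 0) mod 8 = 2, so x_{1386} = x_2 = 18.

18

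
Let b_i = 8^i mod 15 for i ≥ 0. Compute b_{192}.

1

b_0 = 1; b_1 = 8; b_2 = 4; b_3 = 2; b_4 = 1.
The sequence repeats with period 4.
So b_{192} = b_{0 + ((192-0) mod 4)} = b_0 = 1.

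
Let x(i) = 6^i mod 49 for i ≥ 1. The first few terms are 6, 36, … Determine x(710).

29

x(1) = 6, x(2) = 36, x(3) = 20, x(4) = 22, x(5) = 34, x(6) = 8, x(7) = 48, x(8) = 43, x(9) = 13, x(10) = 29, x(11) = 27, x(12) = 15, x(13) = 41, x(14) = 1, x(15) = 6.
The sequence repeats with period 14.
(710 - 1) mod 14 = 9, so x(710) = x(10) = 29.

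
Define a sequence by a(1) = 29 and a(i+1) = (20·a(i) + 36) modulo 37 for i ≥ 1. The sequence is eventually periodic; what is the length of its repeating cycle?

36

We have a(1) = 29; a(2) = 24; a(3) = 35; a(4) = 33; a(5) = 30; a(6) = 7; a(7) = 28; a(8) = 4; a(9) = 5; a(10) = 25; a(11) = 18; a(12) = 26; a(13) = 1; a(14) = 19; a(15) = 9; a(16) = 31; a(17) = 27; a(18) = 21; a(19) = 12; a(20) = 17; a(21) = 6; a(22) = 8; a(23) = 11; a(24) = 34; a(25) = 13; a(26) = 0; a(27) = 36; a(28) = 16; a(29) = 23; a(30) = 15; a(31) = 3; a(32) = 22; a(33) = 32; a(34) = 10; a(35) = 14; a(36) = 20; a(37) = 29.
Since a(37) = a(1) = 29, the sequence is periodic with period 36.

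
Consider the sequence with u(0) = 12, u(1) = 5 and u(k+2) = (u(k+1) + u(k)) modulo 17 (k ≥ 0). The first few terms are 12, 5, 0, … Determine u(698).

u(0) = 12; u(1) = 5; u(2) = 0; u(3) = 5; u(4) = 5; u(5) = 10; u(6) = 15; u(7) = 8; u(8) = 6; u(9) = 14; u(10) = 3; u(11) = 0; u(12) = 3; u(13) = 3; u(14) = 6; u(15) = 9; u(16) = 15; u(17) = 7; u(18) = 5; u(19) = 12; u(20) = 0; u(21) = 12; u(22) = 12; u(23) = 7; u(24) = 2; u(25) = 9; u(26) = 11; u(27) = 3; u(28) = 14; u(29) = 0; u(30) = 14; u(31) = 14; u(32) = 11; u(33) = 8; u(34) = 2; u(35) = 10; u(36) = 12; u(37) = 5.
The sequence repeats with period 36.
So u(698) = u(0 + ((698-0) mod 36)) = u(14) = 6.

6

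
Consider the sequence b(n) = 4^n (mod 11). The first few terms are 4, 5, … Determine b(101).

Listing terms: b(1) = 4, b(2) = 5, b(3) = 9, b(4) = 3, b(5) = 1, b(6) = 4.
The sequence repeats with period 5.
(101 - 1) mod 5 = 0, so b(101) = b(1) = 4.

4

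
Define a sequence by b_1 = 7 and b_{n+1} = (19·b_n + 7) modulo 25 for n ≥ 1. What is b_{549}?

22

We have b_1 = 7; b_2 = 15; b_3 = 17; b_4 = 5; b_5 = 2; b_6 = 20; b_7 = 12; b_8 = 10; b_9 = 22; b_{10} = 0; b_{11} = 7.
The sequence repeats with period 10.
So b_{549} = b_{1 + ((549-1) mod 10)} = b_9 = 22.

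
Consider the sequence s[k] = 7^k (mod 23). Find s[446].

4

Computing terms: s[1] = 7; s[2] = 3; s[3] = 21; s[4] = 9; s[5] = 17; s[6] = 4; s[7] = 5; s[8] = 12; s[9] = 15; s[10] = 13; s[11] = 22; s[12] = 16; s[13] = 20; s[14] = 2; s[15] = 14; s[16] = 6; s[17] = 19; s[18] = 18; s[19] = 11; s[20] = 8; s[21] = 10; s[22] = 1; s[23] = 7.
Since s[23] = s[1] = 7, the sequence is periodic with period 22.
(446 - 1) mod 22 = 5, so s[446] = s[6] = 4.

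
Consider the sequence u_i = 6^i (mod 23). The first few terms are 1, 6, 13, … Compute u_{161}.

3

Computing terms: u_0 = 1; u_1 = 6; u_2 = 13; u_3 = 9; u_4 = 8; u_5 = 2; u_6 = 12; u_7 = 3; u_8 = 18; u_9 = 16; u_{10} = 4; u_{11} = 1.
The sequence repeats with period 11.
(161 - 0) mod 11 = 7, so u_{161} = u_7 = 3.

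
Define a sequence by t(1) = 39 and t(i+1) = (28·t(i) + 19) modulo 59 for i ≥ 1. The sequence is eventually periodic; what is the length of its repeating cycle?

Computing terms: t(1) = 39,  t(2) = 49,  t(3) = 34,  t(4) = 27,  t(5) = 8,  t(6) = 7,  t(7) = 38,  t(8) = 21,  t(9) = 17,  t(10) = 23,  t(11) = 14,  t(12) = 57,  t(13) = 22,  t(14) = 45,  t(15) = 40,  t(16) = 18,  t(17) = 51,  t(18) = 31,  t(19) = 2,  t(20) = 16,  t(21) = 54,  t(22) = 56,  t(23) = 53,  t(24) = 28,  t(25) = 36,  t(26) = 24,  t(27) = 42,  t(28) = 15,  t(29) = 26,  t(30) = 39.
The sequence repeats with period 29.

29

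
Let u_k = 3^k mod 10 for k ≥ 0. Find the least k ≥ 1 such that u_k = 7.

u_0 = 1,  u_1 = 3,  u_2 = 9,  u_3 = 7,  u_4 = 1.
The sequence repeats with period 4.
The value 7 first appears (with k ≥ 1) at u_3.

3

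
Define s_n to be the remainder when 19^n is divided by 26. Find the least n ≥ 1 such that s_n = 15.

5

s_0 = 1, s_1 = 19, s_2 = 23, s_3 = 21, s_4 = 9, s_5 = 15, s_6 = 25, s_7 = 7, s_8 = 3, s_9 = 5, s_{10} = 17, s_{11} = 11, s_{12} = 1.
The sequence repeats with period 12.
The value 15 first appears (with n ≥ 1) at s_5.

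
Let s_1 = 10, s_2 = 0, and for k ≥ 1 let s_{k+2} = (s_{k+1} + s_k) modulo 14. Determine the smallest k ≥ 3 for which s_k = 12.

Listing terms: s_1 = 10,  s_2 = 0,  s_3 = 10,  s_4 = 10,  s_5 = 6,  s_6 = 2,  s_7 = 8,  s_8 = 10,  s_9 = 4,  s_{10} = 0,  s_{11} = 4,  s_{12} = 4,  s_{13} = 8,  s_{14} = 12,  s_{15} = 6,  s_{16} = 4,  s_{17} = 10,  s_{18} = 0.
Since (s_{17}, s_{18}) = (s_1, s_2) = (10, 0) (two consecutive terms determine the rest), the sequence is periodic with period 16.
The value 12 first appears (with k ≥ 3) at s_{14}.

14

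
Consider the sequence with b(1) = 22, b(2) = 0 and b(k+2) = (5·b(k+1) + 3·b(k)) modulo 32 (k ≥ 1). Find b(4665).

We have b(1) = 22,  b(2) = 0,  b(3) = 2,  b(4) = 10,  b(5) = 24,  b(6) = 22,  b(7) = 22,  b(8) = 16,  b(9) = 18,  b(10) = 10,  b(11) = 8,  b(12) = 6,  b(13) = 22,  b(14) = 0.
The sequence repeats with period 12.
(4665 - 1) mod 12 = 8, so b(4665) = b(9) = 18.

18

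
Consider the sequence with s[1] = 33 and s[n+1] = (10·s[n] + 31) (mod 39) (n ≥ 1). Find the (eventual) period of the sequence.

6

We have s[1] = 33, s[2] = 10, s[3] = 14, s[4] = 15, s[5] = 25, s[6] = 8, s[7] = 33.
Since s[7] = s[1] = 33, the sequence is periodic with period 6.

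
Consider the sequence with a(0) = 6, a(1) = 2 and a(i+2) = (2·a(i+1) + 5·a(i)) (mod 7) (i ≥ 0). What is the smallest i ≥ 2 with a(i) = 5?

8

a(0) = 6, a(1) = 2, a(2) = 6, a(3) = 1, a(4) = 4, a(5) = 6, a(6) = 4, a(7) = 3, a(8) = 5, a(9) = 4, a(10) = 5, a(11) = 2, a(12) = 1, a(13) = 5, a(14) = 1, a(15) = 6, a(16) = 3, a(17) = 1, a(18) = 3, a(19) = 4, a(20) = 2, a(21) = 3, a(22) = 2, a(23) = 5, a(24) = 6, a(25) = 2.
Since (a(24), a(25)) = (a(0), a(1)) = (6, 2) (two consecutive terms determine the rest), the sequence is periodic with period 24.
The value 5 first appears (with i ≥ 2) at a(8).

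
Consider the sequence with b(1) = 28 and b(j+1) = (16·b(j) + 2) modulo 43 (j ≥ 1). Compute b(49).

7

b(1) = 28; b(2) = 20; b(3) = 21; b(4) = 37; b(5) = 35; b(6) = 3; b(7) = 7; b(8) = 28.
Since b(8) = b(1) = 28, the sequence is periodic with period 7.
(49 - 1) mod 7 = 6, so b(49) = b(7) = 7.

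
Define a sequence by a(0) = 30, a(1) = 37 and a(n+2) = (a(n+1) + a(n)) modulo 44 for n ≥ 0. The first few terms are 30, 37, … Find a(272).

a(0) = 30, a(1) = 37, a(2) = 23, a(3) = 16, a(4) = 39, a(5) = 11, a(6) = 6, a(7) = 17, a(8) = 23, a(9) = 40, a(10) = 19, a(11) = 15, a(12) = 34, a(13) = 5, a(14) = 39, a(15) = 0, a(16) = 39, a(17) = 39, a(18) = 34, a(19) = 29, a(20) = 19, a(21) = 4, a(22) = 23, a(23) = 27, a(24) = 6, a(25) = 33, a(26) = 39, a(27) = 28, a(28) = 23, a(29) = 7, a(30) = 30, a(31) = 37.
The sequence repeats with period 30.
So a(272) = a(0 + ((272-0) mod 30)) = a(2) = 23.

23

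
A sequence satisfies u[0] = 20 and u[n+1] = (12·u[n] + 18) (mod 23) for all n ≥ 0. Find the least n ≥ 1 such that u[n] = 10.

7

u[0] = 20,  u[1] = 5,  u[2] = 9,  u[3] = 11,  u[4] = 12,  u[5] = 1,  u[6] = 7,  u[7] = 10,  u[8] = 0,  u[9] = 18,  u[10] = 4,  u[11] = 20.
The sequence repeats with period 11.
The value 10 first appears (with n ≥ 1) at u[7].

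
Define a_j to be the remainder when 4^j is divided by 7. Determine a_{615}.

1

We have a_1 = 4,  a_2 = 2,  a_3 = 1,  a_4 = 4.
Since a_4 = a_1 = 4, the sequence is periodic with period 3.
So a_{615} = a_{1 + ((615-1) mod 3)} = a_3 = 1.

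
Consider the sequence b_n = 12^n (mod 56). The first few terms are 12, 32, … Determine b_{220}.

16

Computing terms: b_1 = 12,  b_2 = 32,  b_3 = 48,  b_4 = 16,  b_5 = 24,  b_6 = 8,  b_7 = 40,  b_8 = 32.
Since b_8 = b_2 = 32, the sequence is eventually periodic: after a pre-period of length 1 it cycles with period 6.
For n ≥ 2, b_n depends only on (n - 2) mod 6. (220 - 2) mod 6 = 2, so b_{220} = b_4 = 16.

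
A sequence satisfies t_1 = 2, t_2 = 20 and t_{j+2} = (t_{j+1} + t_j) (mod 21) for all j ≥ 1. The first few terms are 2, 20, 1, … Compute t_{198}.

Computing terms: t_1 = 2,  t_2 = 20,  t_3 = 1,  t_4 = 0,  t_5 = 1,  t_6 = 1,  t_7 = 2,  t_8 = 3,  t_9 = 5,  t_{10} = 8,  t_{11} = 13,  t_{12} = 0,  t_{13} = 13,  t_{14} = 13,  t_{15} = 5,  t_{16} = 18,  t_{17} = 2,  t_{18} = 20.
The sequence repeats with period 16.
(198 - 1) mod 16 = 5, so t_{198} = t_6 = 1.

1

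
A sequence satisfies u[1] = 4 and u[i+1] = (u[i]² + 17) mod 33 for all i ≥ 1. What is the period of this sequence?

We have u[1] = 4,  u[2] = 0,  u[3] = 17,  u[4] = 9,  u[5] = 32,  u[6] = 18,  u[7] = 11,  u[8] = 6,  u[9] = 20,  u[10] = 21,  u[11] = 29,  u[12] = 0.
Since u[12] = u[2] = 0, the sequence is eventually periodic: after a pre-period of length 1 it cycles with period 10.

10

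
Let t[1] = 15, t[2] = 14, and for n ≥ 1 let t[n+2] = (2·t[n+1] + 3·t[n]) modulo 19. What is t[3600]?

We have t[1] = 15; t[2] = 14; t[3] = 16; t[4] = 17; t[5] = 6; t[6] = 6; t[7] = 11; t[8] = 2; t[9] = 18; t[10] = 4; t[11] = 5; t[12] = 3; t[13] = 2; t[14] = 13; t[15] = 13; t[16] = 8; t[17] = 17; t[18] = 1; t[19] = 15; t[20] = 14.
The sequence repeats with period 18.
(3600 - 1) mod 18 = 17, so t[3600] = t[18] = 1.

1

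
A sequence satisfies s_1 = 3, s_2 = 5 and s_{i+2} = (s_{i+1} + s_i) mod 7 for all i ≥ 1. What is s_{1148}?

1

Listing terms: s_1 = 3,  s_2 = 5,  s_3 = 1,  s_4 = 6,  s_5 = 0,  s_6 = 6,  s_7 = 6,  s_8 = 5,  s_9 = 4,  s_{10} = 2,  s_{11} = 6,  s_{12} = 1,  s_{13} = 0,  s_{14} = 1,  s_{15} = 1,  s_{16} = 2,  s_{17} = 3,  s_{18} = 5.
The sequence repeats with period 16.
So s_{1148} = s_{1 + ((1148-1) mod 16)} = s_{12} = 1.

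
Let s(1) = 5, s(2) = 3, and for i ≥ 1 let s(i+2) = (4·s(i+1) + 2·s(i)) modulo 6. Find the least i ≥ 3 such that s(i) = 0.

5

We have s(1) = 5; s(2) = 3; s(3) = 4; s(4) = 4; s(5) = 0; s(6) = 2; s(7) = 2; s(8) = 0; s(9) = 4; s(10) = 4.
Since (s(9), s(10)) = (s(3), s(4)) = (4, 4) (two consecutive terms determine the rest), the sequence is eventually periodic: after a pre-period of length 2 it cycles with period 6.
The value 0 first appears (with i ≥ 3) at s(5).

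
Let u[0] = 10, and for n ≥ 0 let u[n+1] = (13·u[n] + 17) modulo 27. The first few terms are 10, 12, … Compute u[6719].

Computing terms: u[0] = 10; u[1] = 12; u[2] = 11; u[3] = 25; u[4] = 18; u[5] = 8; u[6] = 13; u[7] = 24; u[8] = 5; u[9] = 1; u[10] = 3; u[11] = 2; u[12] = 16; u[13] = 9; u[14] = 26; u[15] = 4; u[16] = 15; u[17] = 23; u[18] = 19; u[19] = 21; u[20] = 20; u[21] = 7; u[22] = 0; u[23] = 17; u[24] = 22; u[25] = 6; u[26] = 14; u[27] = 10.
The sequence repeats with period 27.
(6719 - 0) mod 27 = 23, so u[6719] = u[23] = 17.

17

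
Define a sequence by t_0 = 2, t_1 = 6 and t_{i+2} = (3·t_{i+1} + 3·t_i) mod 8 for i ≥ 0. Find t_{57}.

t_0 = 2, t_1 = 6, t_2 = 0, t_3 = 2, t_4 = 6.
Since (t_3, t_4) = (t_0, t_1) = (2, 6) (two consecutive terms determine the rest), the sequence is periodic with period 3.
So t_{57} = t_{0 + ((57-0) mod 3)} = t_0 = 2.

2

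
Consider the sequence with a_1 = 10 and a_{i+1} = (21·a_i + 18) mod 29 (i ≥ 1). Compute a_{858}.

a_1 = 10,  a_2 = 25,  a_3 = 21,  a_4 = 24,  a_5 = 0,  a_6 = 18,  a_7 = 19,  a_8 = 11,  a_9 = 17,  a_{10} = 27,  a_{11} = 5,  a_{12} = 7,  a_{13} = 20,  a_{14} = 3,  a_{15} = 23,  a_{16} = 8,  a_{17} = 12,  a_{18} = 9,  a_{19} = 4,  a_{20} = 15,  a_{21} = 14,  a_{22} = 22,  a_{23} = 16,  a_{24} = 6,  a_{25} = 28,  a_{26} = 26,  a_{27} = 13,  a_{28} = 1,  a_{29} = 10.
The sequence repeats with period 28.
(858 - 1) mod 28 = 17, so a_{858} = a_{18} = 9.

9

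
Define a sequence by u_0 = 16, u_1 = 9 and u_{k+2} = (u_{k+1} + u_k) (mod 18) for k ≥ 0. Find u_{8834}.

We have u_0 = 16, u_1 = 9, u_2 = 7, u_3 = 16, u_4 = 5, u_5 = 3, u_6 = 8, u_7 = 11, u_8 = 1, u_9 = 12, u_{10} = 13, u_{11} = 7, u_{12} = 2, u_{13} = 9, u_{14} = 11, u_{15} = 2, u_{16} = 13, u_{17} = 15, u_{18} = 10, u_{19} = 7, u_{20} = 17, u_{21} = 6, u_{22} = 5, u_{23} = 11, u_{24} = 16, u_{25} = 9.
Since (u_{24}, u_{25}) = (u_0, u_1) = (16, 9) (two consecutive terms determine the rest), the sequence is periodic with period 24.
So u_{8834} = u_{0 + ((8834-0) mod 24)} = u_2 = 7.

7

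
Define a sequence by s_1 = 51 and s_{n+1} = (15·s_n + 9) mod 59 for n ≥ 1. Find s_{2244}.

45

We have s_1 = 51; s_2 = 7; s_3 = 55; s_4 = 8; s_5 = 11; s_6 = 56; s_7 = 23; s_8 = 0; s_9 = 9; s_{10} = 26; s_{11} = 45; s_{12} = 35; s_{13} = 3; s_{14} = 54; s_{15} = 52; s_{16} = 22; s_{17} = 44; s_{18} = 20; s_{19} = 14; s_{20} = 42; s_{21} = 49; s_{22} = 36; s_{23} = 18; s_{24} = 43; s_{25} = 5; s_{26} = 25; s_{27} = 30; s_{28} = 46; s_{29} = 50; s_{30} = 51.
Since s_{30} = s_1 = 51, the sequence is periodic with period 29.
(2244 - 1) mod 29 = 10, so s_{2244} = s_{11} = 45.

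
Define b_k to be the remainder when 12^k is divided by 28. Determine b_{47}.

24

Computing terms: b_1 = 12,  b_2 = 4,  b_3 = 20,  b_4 = 16,  b_5 = 24,  b_6 = 8,  b_7 = 12.
Since b_7 = b_1 = 12, the sequence is periodic with period 6.
(47 - 1) mod 6 = 4, so b_{47} = b_5 = 24.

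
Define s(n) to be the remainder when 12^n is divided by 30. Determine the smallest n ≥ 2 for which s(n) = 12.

5

Computing terms: s(1) = 12; s(2) = 24; s(3) = 18; s(4) = 6; s(5) = 12.
Since s(5) = s(1) = 12, the sequence is periodic with period 4.
The value 12 next appears (with n ≥ 2) at s(5).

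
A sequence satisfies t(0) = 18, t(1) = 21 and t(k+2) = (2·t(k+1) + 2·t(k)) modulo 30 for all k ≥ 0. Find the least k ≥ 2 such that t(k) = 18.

2

Computing terms: t(0) = 18,  t(1) = 21,  t(2) = 18,  t(3) = 18,  t(4) = 12,  t(5) = 0,  t(6) = 24,  t(7) = 18,  t(8) = 24,  t(9) = 24,  t(10) = 6,  t(11) = 0,  t(12) = 12,  t(13) = 24,  t(14) = 12,  t(15) = 12,  t(16) = 18,  t(17) = 0,  t(18) = 6,  t(19) = 12,  t(20) = 6,  t(21) = 6,  t(22) = 24,  t(23) = 0,  t(24) = 18,  t(25) = 6,  t(26) = 18,  t(27) = 18.
Since (t(26), t(27)) = (t(2), t(3)) = (18, 18) (two consecutive terms determine the rest), the sequence is eventually periodic: after a pre-period of length 2 it cycles with period 24.
The value 18 first appears (with k ≥ 2) at t(2).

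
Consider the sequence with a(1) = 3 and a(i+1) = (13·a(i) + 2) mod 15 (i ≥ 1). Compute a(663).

10

a(1) = 3; a(2) = 11; a(3) = 10; a(4) = 12; a(5) = 8; a(6) = 1; a(7) = 0; a(8) = 2; a(9) = 13; a(10) = 6; a(11) = 5; a(12) = 7; a(13) = 3.
The sequence repeats with period 12.
(663 - 1) mod 12 = 2, so a(663) = a(3) = 10.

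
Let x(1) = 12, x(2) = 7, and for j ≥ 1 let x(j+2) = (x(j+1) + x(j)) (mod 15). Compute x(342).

2

Computing terms: x(1) = 12,  x(2) = 7,  x(3) = 4,  x(4) = 11,  x(5) = 0,  x(6) = 11,  x(7) = 11,  x(8) = 7,  x(9) = 3,  x(10) = 10,  x(11) = 13,  x(12) = 8,  x(13) = 6,  x(14) = 14,  x(15) = 5,  x(16) = 4,  x(17) = 9,  x(18) = 13,  x(19) = 7,  x(20) = 5,  x(21) = 12,  x(22) = 2,  x(23) = 14,  x(24) = 1,  x(25) = 0,  x(26) = 1,  x(27) = 1,  x(28) = 2,  x(29) = 3,  x(30) = 5,  x(31) = 8,  x(32) = 13,  x(33) = 6,  x(34) = 4,  x(35) = 10,  x(36) = 14,  x(37) = 9,  x(38) = 8,  x(39) = 2,  x(40) = 10,  x(41) = 12,  x(42) = 7.
Since (x(41), x(42)) = (x(1), x(2)) = (12, 7) (two consecutive terms determine the rest), the sequence is periodic with period 40.
(342 - 1) mod 40 = 21, so x(342) = x(22) = 2.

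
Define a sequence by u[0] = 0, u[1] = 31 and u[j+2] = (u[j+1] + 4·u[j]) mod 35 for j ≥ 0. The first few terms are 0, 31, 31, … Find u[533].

Computing terms: u[0] = 0, u[1] = 31, u[2] = 31, u[3] = 15, u[4] = 34, u[5] = 24, u[6] = 20, u[7] = 11, u[8] = 21, u[9] = 30, u[10] = 9, u[11] = 24, u[12] = 25, u[13] = 16, u[14] = 11, u[15] = 5, u[16] = 14, u[17] = 34, u[18] = 20, u[19] = 16, u[20] = 26, u[21] = 20, u[22] = 19, u[23] = 29, u[24] = 0, u[25] = 11, u[26] = 11, u[27] = 20, u[28] = 29, u[29] = 4, u[30] = 15, u[31] = 31, u[32] = 21, u[33] = 5, u[34] = 19, u[35] = 4, u[36] = 10, u[37] = 26, u[38] = 31, u[39] = 30, u[40] = 14, u[41] = 29, u[42] = 15, u[43] = 26, u[44] = 16, u[45] = 15, u[46] = 9, u[47] = 34, u[48] = 0, u[49] = 31.
The sequence repeats with period 48.
So u[533] = u[0 + ((533-0) mod 48)] = u[5] = 24.

24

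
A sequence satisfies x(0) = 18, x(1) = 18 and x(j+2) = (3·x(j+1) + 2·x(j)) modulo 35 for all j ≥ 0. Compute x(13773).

x(0) = 18, x(1) = 18, x(2) = 20, x(3) = 26, x(4) = 13, x(5) = 21, x(6) = 19, x(7) = 29, x(8) = 20, x(9) = 13, x(10) = 9, x(11) = 18, x(12) = 2, x(13) = 7, x(14) = 25, x(15) = 19, x(16) = 2, x(17) = 9, x(18) = 31, x(19) = 6, x(20) = 10, x(21) = 7, x(22) = 6, x(23) = 32, x(24) = 3, x(25) = 3, x(26) = 15, x(27) = 16, x(28) = 8, x(29) = 21, x(30) = 9, x(31) = 34, x(32) = 15, x(33) = 8, x(34) = 19, x(35) = 3, x(36) = 12, x(37) = 7, x(38) = 10, x(39) = 9, x(40) = 12, x(41) = 19, x(42) = 11, x(43) = 1, x(44) = 25, x(45) = 7, x(46) = 1, x(47) = 17, x(48) = 18, x(49) = 18.
Since (x(48), x(49)) = (x(0), x(1)) = (18, 18) (two consecutive terms determine the rest), the sequence is periodic with period 48.
(13773 - 0) mod 48 = 45, so x(13773) = x(45) = 7.

7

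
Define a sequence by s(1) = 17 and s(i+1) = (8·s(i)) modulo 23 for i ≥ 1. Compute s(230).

Listing terms: s(1) = 17, s(2) = 21, s(3) = 7, s(4) = 10, s(5) = 11, s(6) = 19, s(7) = 14, s(8) = 20, s(9) = 22, s(10) = 15, s(11) = 5, s(12) = 17.
The sequence repeats with period 11.
So s(230) = s(1 + ((230-1) mod 11)) = s(10) = 15.

15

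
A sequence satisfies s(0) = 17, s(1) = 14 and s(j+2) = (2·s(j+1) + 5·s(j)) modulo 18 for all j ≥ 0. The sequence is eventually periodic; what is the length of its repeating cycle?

Computing terms: s(0) = 17, s(1) = 14, s(2) = 5, s(3) = 8, s(4) = 5, s(5) = 14, s(6) = 17, s(7) = 14.
Since (s(6), s(7)) = (s(0), s(1)) = (17, 14) (two consecutive terms determine the rest), the sequence is periodic with period 6.

6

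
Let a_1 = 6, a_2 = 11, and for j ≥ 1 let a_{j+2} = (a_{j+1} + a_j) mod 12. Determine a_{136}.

8

Computing terms: a_1 = 6,  a_2 = 11,  a_3 = 5,  a_4 = 4,  a_5 = 9,  a_6 = 1,  a_7 = 10,  a_8 = 11,  a_9 = 9,  a_{10} = 8,  a_{11} = 5,  a_{12} = 1,  a_{13} = 6,  a_{14} = 7,  a_{15} = 1,  a_{16} = 8,  a_{17} = 9,  a_{18} = 5,  a_{19} = 2,  a_{20} = 7,  a_{21} = 9,  a_{22} = 4,  a_{23} = 1,  a_{24} = 5,  a_{25} = 6,  a_{26} = 11.
Since (a_{25}, a_{26}) = (a_1, a_2) = (6, 11) (two consecutive terms determine the rest), the sequence is periodic with period 24.
(136 - 1) mod 24 = 15, so a_{136} = a_{16} = 8.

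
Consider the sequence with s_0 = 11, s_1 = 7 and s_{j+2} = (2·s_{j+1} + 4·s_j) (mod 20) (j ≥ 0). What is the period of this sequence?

Listing terms: s_0 = 11, s_1 = 7, s_2 = 18, s_3 = 4, s_4 = 0, s_5 = 16, s_6 = 12, s_7 = 8, s_8 = 4, s_9 = 0.
Since (s_8, s_9) = (s_3, s_4) = (4, 0) (two consecutive terms determine the rest), the sequence is eventually periodic: after a pre-period of length 3 it cycles with period 5.

5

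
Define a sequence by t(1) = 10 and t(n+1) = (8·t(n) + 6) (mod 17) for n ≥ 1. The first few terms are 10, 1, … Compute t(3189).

Computing terms: t(1) = 10; t(2) = 1; t(3) = 14; t(4) = 16; t(5) = 15; t(6) = 7; t(7) = 11; t(8) = 9; t(9) = 10.
The sequence repeats with period 8.
So t(3189) = t(1 + ((3189-1) mod 8)) = t(5) = 15.

15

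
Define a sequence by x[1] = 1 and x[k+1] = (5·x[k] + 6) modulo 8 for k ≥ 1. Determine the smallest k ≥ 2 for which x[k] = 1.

5

x[1] = 1; x[2] = 3; x[3] = 5; x[4] = 7; x[5] = 1.
The sequence repeats with period 4.
The value 1 next appears (with k ≥ 2) at x[5].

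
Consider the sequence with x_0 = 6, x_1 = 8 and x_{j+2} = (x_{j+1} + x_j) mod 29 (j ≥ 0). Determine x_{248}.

6

x_0 = 6,  x_1 = 8,  x_2 = 14,  x_3 = 22,  x_4 = 7,  x_5 = 0,  x_6 = 7,  x_7 = 7,  x_8 = 14,  x_9 = 21,  x_{10} = 6,  x_{11} = 27,  x_{12} = 4,  x_{13} = 2,  x_{14} = 6,  x_{15} = 8.
Since (x_{14}, x_{15}) = (x_0, x_1) = (6, 8) (two consecutive terms determine the rest), the sequence is periodic with period 14.
(248 - 0) mod 14 = 10, so x_{248} = x_{10} = 6.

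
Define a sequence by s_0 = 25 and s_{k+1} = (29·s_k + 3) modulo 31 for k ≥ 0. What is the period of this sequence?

Computing terms: s_0 = 25,  s_1 = 15,  s_2 = 4,  s_3 = 26,  s_4 = 13,  s_5 = 8,  s_6 = 18,  s_7 = 29,  s_8 = 7,  s_9 = 20,  s_{10} = 25.
Since s_{10} = s_0 = 25, the sequence is periodic with period 10.

10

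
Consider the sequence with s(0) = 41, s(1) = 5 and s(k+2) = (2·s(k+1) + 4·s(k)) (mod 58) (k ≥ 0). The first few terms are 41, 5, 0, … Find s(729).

We have s(0) = 41,  s(1) = 5,  s(2) = 0,  s(3) = 20,  s(4) = 40,  s(5) = 44,  s(6) = 16,  s(7) = 34,  s(8) = 16,  s(9) = 52,  s(10) = 52,  s(11) = 22,  s(12) = 20,  s(13) = 12,  s(14) = 46,  s(15) = 24,  s(16) = 0,  s(17) = 38,  s(18) = 18,  s(19) = 14,  s(20) = 42,  s(21) = 24,  s(22) = 42,  s(23) = 6,  s(24) = 6,  s(25) = 36,  s(26) = 38,  s(27) = 46,  s(28) = 12,  s(29) = 34,  s(30) = 0,  s(31) = 20.
Since (s(30), s(31)) = (s(2), s(3)) = (0, 20) (two consecutive terms determine the rest), the sequence is eventually periodic: after a pre-period of length 2 it cycles with period 28.
For k ≥ 2, s(k) depends only on (k - 2) mod 28. (729 - 2) mod 28 = 27, so s(729) = s(29) = 34.

34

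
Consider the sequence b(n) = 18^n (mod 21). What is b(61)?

b(1) = 18; b(2) = 9; b(3) = 15; b(4) = 18.
Since b(4) = b(1) = 18, the sequence is periodic with period 3.
So b(61) = b(1 + ((61-1) mod 3)) = b(1) = 18.

18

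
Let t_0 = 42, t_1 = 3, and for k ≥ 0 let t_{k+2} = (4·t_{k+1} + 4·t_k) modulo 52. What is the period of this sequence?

21

Computing terms: t_0 = 42,  t_1 = 3,  t_2 = 24,  t_3 = 4,  t_4 = 8,  t_5 = 48,  t_6 = 16,  t_7 = 48,  t_8 = 48,  t_9 = 20,  t_{10} = 12,  t_{11} = 24,  t_{12} = 40,  t_{13} = 48,  t_{14} = 40,  t_{15} = 40,  t_{16} = 8,  t_{17} = 36,  t_{18} = 20,  t_{19} = 16,  t_{20} = 40,  t_{21} = 16,  t_{22} = 16,  t_{23} = 24,  t_{24} = 4.
Since (t_{23}, t_{24}) = (t_2, t_3) = (24, 4) (two consecutive terms determine the rest), the sequence is eventually periodic: after a pre-period of length 2 it cycles with period 21.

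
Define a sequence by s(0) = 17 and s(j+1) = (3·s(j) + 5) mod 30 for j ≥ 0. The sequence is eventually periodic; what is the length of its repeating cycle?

Listing terms: s(0) = 17; s(1) = 26; s(2) = 23; s(3) = 14; s(4) = 17.
Since s(4) = s(0) = 17, the sequence is periodic with period 4.

4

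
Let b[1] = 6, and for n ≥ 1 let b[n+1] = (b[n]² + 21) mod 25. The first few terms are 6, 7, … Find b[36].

15

Computing terms: b[1] = 6; b[2] = 7; b[3] = 20; b[4] = 21; b[5] = 12; b[6] = 15; b[7] = 21.
Since b[7] = b[4] = 21, the sequence is eventually periodic: after a pre-period of length 3 it cycles with period 3.
For n ≥ 4, b[n] depends only on (n - 4) mod 3. (36 - 4) mod 3 = 2, so b[36] = b[6] = 15.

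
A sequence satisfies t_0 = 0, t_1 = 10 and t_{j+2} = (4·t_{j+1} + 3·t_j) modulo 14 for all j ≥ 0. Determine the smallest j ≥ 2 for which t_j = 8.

We have t_0 = 0, t_1 = 10, t_2 = 12, t_3 = 8, t_4 = 12, t_5 = 2, t_6 = 2, t_7 = 0, t_8 = 6, t_9 = 10, t_{10} = 2, t_{11} = 10, t_{12} = 4, t_{13} = 4, t_{14} = 0, t_{15} = 12, t_{16} = 6, t_{17} = 4, t_{18} = 6, t_{19} = 8, t_{20} = 8, t_{21} = 0, t_{22} = 10.
Since (t_{21}, t_{22}) = (t_0, t_1) = (0, 10) (two consecutive terms determine the rest), the sequence is periodic with period 21.
The value 8 first appears (with j ≥ 2) at t_3.

3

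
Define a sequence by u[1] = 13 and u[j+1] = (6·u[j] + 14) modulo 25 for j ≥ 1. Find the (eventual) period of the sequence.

Computing terms: u[1] = 13; u[2] = 17; u[3] = 16; u[4] = 10; u[5] = 24; u[6] = 8; u[7] = 12; u[8] = 11; u[9] = 5; u[10] = 19; u[11] = 3; u[12] = 7; u[13] = 6; u[14] = 0; u[15] = 14; u[16] = 23; u[17] = 2; u[18] = 1; u[19] = 20; u[20] = 9; u[21] = 18; u[22] = 22; u[23] = 21; u[24] = 15; u[25] = 4; u[26] = 13.
The sequence repeats with period 25.

25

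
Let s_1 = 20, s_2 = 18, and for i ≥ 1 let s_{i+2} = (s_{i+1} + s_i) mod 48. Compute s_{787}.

20

We have s_1 = 20, s_2 = 18, s_3 = 38, s_4 = 8, s_5 = 46, s_6 = 6, s_7 = 4, s_8 = 10, s_9 = 14, s_{10} = 24, s_{11} = 38, s_{12} = 14, s_{13} = 4, s_{14} = 18, s_{15} = 22, s_{16} = 40, s_{17} = 14, s_{18} = 6, s_{19} = 20, s_{20} = 26, s_{21} = 46, s_{22} = 24, s_{23} = 22, s_{24} = 46, s_{25} = 20, s_{26} = 18.
The sequence repeats with period 24.
(787 - 1) mod 24 = 18, so s_{787} = s_{19} = 20.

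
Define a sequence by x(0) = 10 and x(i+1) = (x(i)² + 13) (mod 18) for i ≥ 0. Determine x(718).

14

x(0) = 10, x(1) = 5, x(2) = 2, x(3) = 17, x(4) = 14, x(5) = 11, x(6) = 8, x(7) = 5.
Since x(7) = x(1) = 5, the sequence is eventually periodic: after a pre-period of length 1 it cycles with period 6.
For i ≥ 1, x(i) depends only on (i - 1) mod 6. (718 - 1) mod 6 = 3, so x(718) = x(4) = 14.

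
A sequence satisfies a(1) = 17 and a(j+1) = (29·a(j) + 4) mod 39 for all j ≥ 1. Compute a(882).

26

We have a(1) = 17; a(2) = 29; a(3) = 26; a(4) = 17.
Since a(4) = a(1) = 17, the sequence is periodic with period 3.
(882 - 1) mod 3 = 2, so a(882) = a(3) = 26.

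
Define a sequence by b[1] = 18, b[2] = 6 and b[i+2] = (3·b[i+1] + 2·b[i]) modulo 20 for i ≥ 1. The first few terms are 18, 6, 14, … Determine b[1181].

We have b[1] = 18; b[2] = 6; b[3] = 14; b[4] = 14; b[5] = 10; b[6] = 18; b[7] = 14; b[8] = 18; b[9] = 2; b[10] = 2; b[11] = 10; b[12] = 14; b[13] = 2; b[14] = 14; b[15] = 6; b[16] = 6; b[17] = 10; b[18] = 2; b[19] = 6; b[20] = 2; b[21] = 18; b[22] = 18; b[23] = 10; b[24] = 6; b[25] = 18; b[26] = 6.
The sequence repeats with period 24.
So b[1181] = b[1 + ((1181-1) mod 24)] = b[5] = 10.

10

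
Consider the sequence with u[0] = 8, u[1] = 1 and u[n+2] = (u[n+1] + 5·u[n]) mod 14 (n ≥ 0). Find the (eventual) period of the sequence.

21

We have u[0] = 8,  u[1] = 1,  u[2] = 13,  u[3] = 4,  u[4] = 13,  u[5] = 5,  u[6] = 0,  u[7] = 11,  u[8] = 11,  u[9] = 10,  u[10] = 9,  u[11] = 3,  u[12] = 6,  u[13] = 7,  u[14] = 9,  u[15] = 2,  u[16] = 5,  u[17] = 1,  u[18] = 12,  u[19] = 3,  u[20] = 7,  u[21] = 8,  u[22] = 1.
Since (u[21], u[22]) = (u[0], u[1]) = (8, 1) (two consecutive terms determine the rest), the sequence is periodic with period 21.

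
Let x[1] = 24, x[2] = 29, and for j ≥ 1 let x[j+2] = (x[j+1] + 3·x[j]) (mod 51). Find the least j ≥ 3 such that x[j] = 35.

We have x[1] = 24,  x[2] = 29,  x[3] = 50,  x[4] = 35,  x[5] = 32,  x[6] = 35,  x[7] = 29,  x[8] = 32,  x[9] = 17,  x[10] = 11,  x[11] = 11,  x[12] = 44,  x[13] = 26,  x[14] = 5,  x[15] = 32,  x[16] = 47,  x[17] = 41,  x[18] = 29,  x[19] = 50.
Since (x[18], x[19]) = (x[2], x[3]) = (29, 50) (two consecutive terms determine the rest), the sequence is eventually periodic: after a pre-period of length 1 it cycles with period 16.
The value 35 first appears (with j ≥ 3) at x[4].

4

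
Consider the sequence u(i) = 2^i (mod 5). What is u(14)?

4

Computing terms: u(0) = 1, u(1) = 2, u(2) = 4, u(3) = 3, u(4) = 1.
Since u(4) = u(0) = 1, the sequence is periodic with period 4.
So u(14) = u(0 + ((14-0) mod 4)) = u(2) = 4.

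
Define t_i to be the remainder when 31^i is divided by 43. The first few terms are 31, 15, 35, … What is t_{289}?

Listing terms: t_1 = 31; t_2 = 15; t_3 = 35; t_4 = 10; t_5 = 9; t_6 = 21; t_7 = 6; t_8 = 14; t_9 = 4; t_{10} = 38; t_{11} = 17; t_{12} = 11; t_{13} = 40; t_{14} = 36; t_{15} = 41; t_{16} = 24; t_{17} = 13; t_{18} = 16; t_{19} = 23; t_{20} = 25; t_{21} = 1; t_{22} = 31.
The sequence repeats with period 21.
(289 - 1) mod 21 = 15, so t_{289} = t_{16} = 24.

24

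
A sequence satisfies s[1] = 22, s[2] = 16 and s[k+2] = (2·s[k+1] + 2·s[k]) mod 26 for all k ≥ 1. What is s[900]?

Listing terms: s[1] = 22,  s[2] = 16,  s[3] = 24,  s[4] = 2,  s[5] = 0,  s[6] = 4,  s[7] = 8,  s[8] = 24,  s[9] = 12,  s[10] = 20,  s[11] = 12,  s[12] = 12,  s[13] = 22,  s[14] = 16.
The sequence repeats with period 12.
So s[900] = s[1 + ((900-1) mod 12)] = s[12] = 12.

12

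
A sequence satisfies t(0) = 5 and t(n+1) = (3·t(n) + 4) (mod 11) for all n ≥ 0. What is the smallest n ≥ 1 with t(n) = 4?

4

Listing terms: t(0) = 5; t(1) = 8; t(2) = 6; t(3) = 0; t(4) = 4; t(5) = 5.
The sequence repeats with period 5.
The value 4 first appears (with n ≥ 1) at t(4).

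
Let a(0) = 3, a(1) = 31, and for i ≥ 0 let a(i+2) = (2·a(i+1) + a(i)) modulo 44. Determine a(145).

a(0) = 3,  a(1) = 31,  a(2) = 21,  a(3) = 29,  a(4) = 35,  a(5) = 11,  a(6) = 13,  a(7) = 37,  a(8) = 43,  a(9) = 35,  a(10) = 25,  a(11) = 41,  a(12) = 19,  a(13) = 35,  a(14) = 1,  a(15) = 37,  a(16) = 31,  a(17) = 11,  a(18) = 9,  a(19) = 29,  a(20) = 23,  a(21) = 31,  a(22) = 41,  a(23) = 25,  a(24) = 3,  a(25) = 31.
Since (a(24), a(25)) = (a(0), a(1)) = (3, 31) (two consecutive terms determine the rest), the sequence is periodic with period 24.
So a(145) = a(0 + ((145-0) mod 24)) = a(1) = 31.

31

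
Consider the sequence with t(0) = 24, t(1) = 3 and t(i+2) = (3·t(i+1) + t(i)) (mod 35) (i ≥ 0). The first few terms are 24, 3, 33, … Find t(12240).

Computing terms: t(0) = 24, t(1) = 3, t(2) = 33, t(3) = 32, t(4) = 24, t(5) = 34, t(6) = 21, t(7) = 27, t(8) = 32, t(9) = 18, t(10) = 16, t(11) = 31, t(12) = 4, t(13) = 8, t(14) = 28, t(15) = 22, t(16) = 24, t(17) = 24, t(18) = 26, t(19) = 32, t(20) = 17, t(21) = 13, t(22) = 21, t(23) = 6, t(24) = 4, t(25) = 18, t(26) = 23, t(27) = 17, t(28) = 4, t(29) = 29, t(30) = 21, t(31) = 22, t(32) = 17, t(33) = 3, t(34) = 26, t(35) = 11, t(36) = 24, t(37) = 13, t(38) = 28, t(39) = 27, t(40) = 4, t(41) = 4, t(42) = 16, t(43) = 17, t(44) = 32, t(45) = 8, t(46) = 21, t(47) = 1, t(48) = 24, t(49) = 3.
Since (t(48), t(49)) = (t(0), t(1)) = (24, 3) (two consecutive terms determine the rest), the sequence is periodic with period 48.
(12240 - 0) mod 48 = 0, so t(12240) = t(0) = 24.

24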